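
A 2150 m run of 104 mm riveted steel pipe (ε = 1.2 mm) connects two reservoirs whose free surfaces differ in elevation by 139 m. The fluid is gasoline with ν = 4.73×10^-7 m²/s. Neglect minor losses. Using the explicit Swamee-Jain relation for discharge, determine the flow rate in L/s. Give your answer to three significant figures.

Q ≈ 15.4 L/s

Swamee-Jain (Type II): Q = -0.965·√(gD⁵h_f/L)·ln[ε/(3.7D) + √(3.17ν²L/(gD³h_f))]
√(gD⁵h_f/L) = √(9.81·0.104⁵·139/2150) = 0.002778
ε/(3.7D) = 0.00312; √(3.17ν²L/(gD³h_f)) = 3.15×10^-5
Q = -0.965·0.002778·ln(0.003150) = 0.01544 m³/s
Check: V = 1.82 m/s, Re = 4.00×10^5, f = 0.04004, h_f = 139 m ≈ 139 m ✓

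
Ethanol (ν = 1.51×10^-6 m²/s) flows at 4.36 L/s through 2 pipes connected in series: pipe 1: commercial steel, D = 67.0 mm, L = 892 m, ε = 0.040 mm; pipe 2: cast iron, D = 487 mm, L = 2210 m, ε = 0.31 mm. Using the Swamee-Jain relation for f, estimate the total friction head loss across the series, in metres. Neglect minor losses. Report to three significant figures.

H ≈ 23.5 m

Pipe 1: V = 1.237 m/s, Re = 5.49×10^4, ε/D = 5.97×10^-4, f = 0.02261, h_1 = f(L/D)V²/2g = 23.46 m
Pipe 2: V = 0.02341 m/s, Re = 7550, ε/D = 6.37×10^-4, f = 0.03448, h_2 = f(L/D)V²/2g = 0.004369 m
Series → Q common, losses add: H = Σh = 23.47 m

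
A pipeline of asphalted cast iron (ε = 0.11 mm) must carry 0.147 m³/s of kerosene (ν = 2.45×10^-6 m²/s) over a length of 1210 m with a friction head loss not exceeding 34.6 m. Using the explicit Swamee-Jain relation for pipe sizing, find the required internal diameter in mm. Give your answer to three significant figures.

D ≈ 261 mm

Swamee-Jain (Type III): D = 0.66·[ε^1.25·(LQ²/(gh_f))^4.75 + ν·Q^9.4·(L/(gh_f))^5.2]^0.04
LQ²/(gh_f) = 0.07703; L/(gh_f) = 3.565
Term 1 = ε^1.25·(…)^4.75 = 5.80×10^-11; Term 2 = ν·Q^9.4·(…)^5.2 = 2.71×10^-11
D = 0.66·(5.80×10^-11 + 2.71×10^-11)^0.04 = 0.2611 m = 261 mm
Check: V = 2.75 m/s, Re = 2.93×10^5, f = 0.01790, h_f = 31.9 m ≈ 34.6 m ✓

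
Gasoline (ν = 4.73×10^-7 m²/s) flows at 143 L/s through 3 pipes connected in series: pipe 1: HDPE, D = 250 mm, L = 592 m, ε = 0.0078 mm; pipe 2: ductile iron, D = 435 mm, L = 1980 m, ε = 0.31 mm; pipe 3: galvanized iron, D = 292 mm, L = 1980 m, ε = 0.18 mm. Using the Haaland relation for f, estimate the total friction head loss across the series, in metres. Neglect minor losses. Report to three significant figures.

Pipe 1: V = 2.913 m/s, Re = 1.54×10^6, ε/D = 3.12×10^-5, f = 0.01156, h_1 = f(L/D)V²/2g = 11.84 m
Pipe 2: V = 0.9622 m/s, Re = 8.85×10^5, ε/D = 7.13×10^-4, f = 0.01853, h_2 = f(L/D)V²/2g = 3.980 m
Pipe 3: V = 2.135 m/s, Re = 1.32×10^6, ε/D = 6.16×10^-4, f = 0.01784, h_3 = f(L/D)V²/2g = 28.11 m
Series → Q common, losses add: H = Σh = 43.93 m

H ≈ 43.9 m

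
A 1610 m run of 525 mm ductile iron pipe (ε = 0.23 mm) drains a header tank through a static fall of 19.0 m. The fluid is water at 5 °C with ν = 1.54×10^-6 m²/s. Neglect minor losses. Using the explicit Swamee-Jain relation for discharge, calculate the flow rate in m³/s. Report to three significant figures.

Swamee-Jain (Type II): Q = -0.965·√(gD⁵h_f/L)·ln[ε/(3.7D) + √(3.17ν²L/(gD³h_f))]
√(gD⁵h_f/L) = √(9.81·0.525⁵·19.0/1610) = 0.06795
ε/(3.7D) = 1.18×10^-4; √(3.17ν²L/(gD³h_f)) = 2.12×10^-5
Q = -0.965·0.06795·ln(1.396×10^-4) = 0.5821 m³/s
Check: V = 2.69 m/s, Re = 9.17×10^5, f = 0.01692, h_f = 19.1 m ≈ 19.0 m ✓

Q ≈ 0.582 m³/s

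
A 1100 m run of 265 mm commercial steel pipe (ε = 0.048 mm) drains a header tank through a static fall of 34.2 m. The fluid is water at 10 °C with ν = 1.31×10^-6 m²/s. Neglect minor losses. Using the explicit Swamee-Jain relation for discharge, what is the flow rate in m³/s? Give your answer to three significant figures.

Q ≈ 0.182 m³/s

Swamee-Jain (Type II): Q = -0.965·√(gD⁵h_f/L)·ln[ε/(3.7D) + √(3.17ν²L/(gD³h_f))]
√(gD⁵h_f/L) = √(9.81·0.265⁵·34.2/1100) = 0.01996
ε/(3.7D) = 4.90×10^-5; √(3.17ν²L/(gD³h_f)) = 3.10×10^-5
Q = -0.965·0.01996·ln(7.991×10^-5) = 0.1818 m³/s
Check: V = 3.30 m/s, Re = 6.67×10^5, f = 0.01497, h_f = 34.4 m ≈ 34.2 m ✓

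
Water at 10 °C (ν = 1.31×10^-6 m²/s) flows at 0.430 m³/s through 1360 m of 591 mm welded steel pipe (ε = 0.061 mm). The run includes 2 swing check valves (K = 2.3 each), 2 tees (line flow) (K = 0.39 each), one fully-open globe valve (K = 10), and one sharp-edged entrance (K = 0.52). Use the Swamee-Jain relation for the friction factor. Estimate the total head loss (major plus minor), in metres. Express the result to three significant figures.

V = 4Q/(πD²) = 1.567 m/s; V²/2g = 0.1252 m
Re = 7.07×10^5, ε/D = 1.03×10^-4 → f = 0.01398 (Swamee-Jain)
Major: h_f = f(L/D)·V²/2g = 0.01398·2301·0.1252 = 4.030 m
Minor: ΣK = 15.9; h_m = ΣK·V²/2g = 1.991 m
Total H_L = 4.030 + 1.991 = 6.021 m

H_L ≈ 6.02 m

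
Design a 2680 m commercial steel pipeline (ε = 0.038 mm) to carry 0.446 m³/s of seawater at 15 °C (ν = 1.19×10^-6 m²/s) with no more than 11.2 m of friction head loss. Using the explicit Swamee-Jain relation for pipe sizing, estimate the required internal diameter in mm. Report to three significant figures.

D ≈ 558 mm

Swamee-Jain (Type III): D = 0.66·[ε^1.25·(LQ²/(gh_f))^4.75 + ν·Q^9.4·(L/(gh_f))^5.2]^0.04
LQ²/(gh_f) = 4.852; L/(gh_f) = 24.39
Term 1 = ε^1.25·(…)^4.75 = 0.00541; Term 2 = ν·Q^9.4·(…)^5.2 = 0.00984
D = 0.66·(0.00541 + 0.00984)^0.04 = 0.5583 m = 558 mm
Check: V = 1.82 m/s, Re = 8.55×10^5, f = 0.01321, h_f = 10.7 m ≈ 11.2 m ✓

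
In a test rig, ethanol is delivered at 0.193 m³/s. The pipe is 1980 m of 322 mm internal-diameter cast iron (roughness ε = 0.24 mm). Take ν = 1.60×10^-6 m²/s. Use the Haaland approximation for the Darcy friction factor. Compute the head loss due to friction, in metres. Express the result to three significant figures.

h_f ≈ 33.5 m

V = 4Q/(πD²) = 4·0.193/(π·0.322²) = 2.370 m/s
Re = VD/ν = 2.370·0.322/1.60×10^-6 = 4.77×10^5 → turbulent
ε/D = 0.24/322 = 7.45×10^-4
Haaland: f = 0.01901
h_f = f(L/D)V²/(2g) = 0.01901·(1980/0.322)·2.370²/(2·9.81) = 33.47 m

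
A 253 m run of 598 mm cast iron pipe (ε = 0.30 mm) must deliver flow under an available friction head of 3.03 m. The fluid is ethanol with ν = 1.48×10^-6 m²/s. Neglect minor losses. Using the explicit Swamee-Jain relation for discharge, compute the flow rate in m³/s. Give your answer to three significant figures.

Q ≈ 0.804 m³/s

Swamee-Jain (Type II): Q = -0.965·√(gD⁵h_f/L)·ln[ε/(3.7D) + √(3.17ν²L/(gD³h_f))]
√(gD⁵h_f/L) = √(9.81·0.598⁵·3.03/253) = 0.09479
ε/(3.7D) = 1.36×10^-4; √(3.17ν²L/(gD³h_f)) = 1.66×10^-5
Q = -0.965·0.09479·ln(1.522×10^-4) = 0.8040 m³/s
Check: V = 2.86 m/s, Re = 1.16×10^6, f = 0.01724, h_f = 3.05 m ≈ 3.03 m ✓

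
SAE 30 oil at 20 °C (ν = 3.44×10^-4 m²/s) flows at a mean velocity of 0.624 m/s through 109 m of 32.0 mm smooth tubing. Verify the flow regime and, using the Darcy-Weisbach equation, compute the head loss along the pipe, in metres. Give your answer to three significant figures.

Re = VD/ν = 0.624·0.03200/3.44×10^-4 = 58.0 → laminar (Re < 2300)
f = 64/Re = 1.103
h_f = f(L/D)V²/(2g) = 1.103·(109/0.03200)·0.624²/(2·9.81) = 74.53 m

h_f ≈ 74.5 m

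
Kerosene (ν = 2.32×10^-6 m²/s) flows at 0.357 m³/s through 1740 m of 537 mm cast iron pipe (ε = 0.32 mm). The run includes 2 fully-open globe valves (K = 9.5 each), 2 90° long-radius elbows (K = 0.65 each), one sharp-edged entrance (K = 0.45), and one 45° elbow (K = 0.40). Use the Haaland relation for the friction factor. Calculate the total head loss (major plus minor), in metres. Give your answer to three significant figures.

V = 4Q/(πD²) = 1.576 m/s; V²/2g = 0.1266 m
Re = 3.65×10^5, ε/D = 5.96×10^-4 → f = 0.01841 (Haaland)
Major: h_f = f(L/D)·V²/2g = 0.01841·3240·0.1266 = 7.556 m
Minor: ΣK = 21.1; h_m = ΣK·V²/2g = 2.678 m
Total H_L = 7.556 + 2.678 = 10.23 m

H_L ≈ 10.2 m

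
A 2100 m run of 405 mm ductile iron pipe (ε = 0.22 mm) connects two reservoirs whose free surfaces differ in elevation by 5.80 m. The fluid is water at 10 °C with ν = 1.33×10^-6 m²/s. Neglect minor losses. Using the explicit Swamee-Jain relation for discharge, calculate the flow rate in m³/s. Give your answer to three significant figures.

Swamee-Jain (Type II): Q = -0.965·√(gD⁵h_f/L)·ln[ε/(3.7D) + √(3.17ν²L/(gD³h_f))]
√(gD⁵h_f/L) = √(9.81·0.405⁵·5.80/2100) = 0.01718
ε/(3.7D) = 1.47×10^-4; √(3.17ν²L/(gD³h_f)) = 5.58×10^-5
Q = -0.965·0.01718·ln(2.026×10^-4) = 0.1410 m³/s
Check: V = 1.09 m/s, Re = 3.33×10^5, f = 0.01845, h_f = 5.84 m ≈ 5.80 m ✓

Q ≈ 0.141 m³/s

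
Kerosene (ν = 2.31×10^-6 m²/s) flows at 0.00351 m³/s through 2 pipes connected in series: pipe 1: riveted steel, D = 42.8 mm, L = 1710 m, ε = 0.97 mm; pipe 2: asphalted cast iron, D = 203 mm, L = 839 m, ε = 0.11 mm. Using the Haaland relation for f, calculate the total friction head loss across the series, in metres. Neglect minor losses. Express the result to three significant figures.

H ≈ 630 m

Pipe 1: V = 2.440 m/s, Re = 4.52×10^4, ε/D = 0.0227, f = 0.05194, h_1 = f(L/D)V²/2g = 629.5 m
Pipe 2: V = 0.1084 m/s, Re = 9530, ε/D = 5.42×10^-4, f = 0.03195, h_2 = f(L/D)V²/2g = 0.07915 m
Series → Q common, losses add: H = Σh = 629.6 m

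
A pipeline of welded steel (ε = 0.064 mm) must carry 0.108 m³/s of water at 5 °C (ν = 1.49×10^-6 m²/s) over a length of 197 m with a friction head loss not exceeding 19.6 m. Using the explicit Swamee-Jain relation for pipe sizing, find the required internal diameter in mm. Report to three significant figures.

Swamee-Jain (Type III): D = 0.66·[ε^1.25·(LQ²/(gh_f))^4.75 + ν·Q^9.4·(L/(gh_f))^5.2]^0.04
LQ²/(gh_f) = 0.01195; L/(gh_f) = 1.025
Term 1 = ε^1.25·(…)^4.75 = 4.22×10^-15; Term 2 = ν·Q^9.4·(…)^5.2 = 1.39×10^-15
D = 0.66·(4.22×10^-15 + 1.39×10^-15)^0.04 = 0.1776 m = 178 mm
Check: V = 4.36 m/s, Re = 5.20×10^5, f = 0.01679, h_f = 18.0 m ≈ 19.6 m ✓

D ≈ 178 mm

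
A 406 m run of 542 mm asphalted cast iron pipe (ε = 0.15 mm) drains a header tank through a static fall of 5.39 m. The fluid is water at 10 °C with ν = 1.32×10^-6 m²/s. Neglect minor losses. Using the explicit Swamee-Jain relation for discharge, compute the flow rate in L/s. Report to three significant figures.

Q ≈ 701 L/s

Swamee-Jain (Type II): Q = -0.965·√(gD⁵h_f/L)·ln[ε/(3.7D) + √(3.17ν²L/(gD³h_f))]
√(gD⁵h_f/L) = √(9.81·0.542⁵·5.39/406) = 0.07805
ε/(3.7D) = 7.48×10^-5; √(3.17ν²L/(gD³h_f)) = 1.63×10^-5
Q = -0.965·0.07805·ln(9.112×10^-5) = 0.7007 m³/s
Check: V = 3.04 m/s, Re = 1.25×10^6, f = 0.01540, h_f = 5.42 m ≈ 5.39 m ✓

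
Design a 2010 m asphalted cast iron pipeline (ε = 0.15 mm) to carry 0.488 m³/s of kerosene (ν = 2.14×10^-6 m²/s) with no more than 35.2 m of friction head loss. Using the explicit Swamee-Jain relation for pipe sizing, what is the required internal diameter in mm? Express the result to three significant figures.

Swamee-Jain (Type III): D = 0.66·[ε^1.25·(LQ²/(gh_f))^4.75 + ν·Q^9.4·(L/(gh_f))^5.2]^0.04
LQ²/(gh_f) = 1.386; L/(gh_f) = 5.821
Term 1 = ε^1.25·(…)^4.75 = 7.83×10^-5; Term 2 = ν·Q^9.4·(…)^5.2 = 2.40×10^-5
D = 0.66·(7.83×10^-5 + 2.40×10^-5)^0.04 = 0.4570 m = 457 mm
Check: V = 2.97 m/s, Re = 6.35×10^5, f = 0.01635, h_f = 32.4 m ≈ 35.2 m ✓

D ≈ 457 mm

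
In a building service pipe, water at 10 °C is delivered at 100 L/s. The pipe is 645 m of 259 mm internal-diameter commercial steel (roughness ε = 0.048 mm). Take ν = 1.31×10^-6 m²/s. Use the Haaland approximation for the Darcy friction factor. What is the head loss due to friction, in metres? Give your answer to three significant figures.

h_f ≈ 7.12 m

V = 4Q/(πD²) = 4·0.100/(π·0.259²) = 1.898 m/s
Re = VD/ν = 1.898·0.259/1.31×10^-6 = 3.75×10^5 → turbulent
ε/D = 0.048/259 = 1.85×10^-4
Haaland: f = 0.01557
h_f = f(L/D)V²/(2g) = 0.01557·(645/0.259)·1.898²/(2·9.81) = 7.118 m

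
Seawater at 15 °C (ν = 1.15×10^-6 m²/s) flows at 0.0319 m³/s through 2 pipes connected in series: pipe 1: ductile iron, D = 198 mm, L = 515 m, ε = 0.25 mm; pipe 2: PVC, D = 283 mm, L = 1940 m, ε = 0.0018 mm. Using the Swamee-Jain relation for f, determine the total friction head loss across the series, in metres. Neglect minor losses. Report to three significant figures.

H ≈ 4.71 m

Pipe 1: V = 1.036 m/s, Re = 1.78×10^5, ε/D = 0.00126, f = 0.02231, h_1 = f(L/D)V²/2g = 3.174 m
Pipe 2: V = 0.5071 m/s, Re = 1.25×10^5, ε/D = 6.36×10^-6, f = 0.01711, h_2 = f(L/D)V²/2g = 1.537 m
Series → Q common, losses add: H = Σh = 4.712 m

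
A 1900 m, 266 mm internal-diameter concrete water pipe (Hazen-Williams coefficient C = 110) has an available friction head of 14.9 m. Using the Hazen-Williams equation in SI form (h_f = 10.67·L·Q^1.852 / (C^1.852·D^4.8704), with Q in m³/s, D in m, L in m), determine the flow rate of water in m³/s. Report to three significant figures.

Q ≈ 0.0687 m³/s

Rearranging: Q = [h_f·C^1.852·D^4.8704 / (10.67·L)]^(1/1.852)
Q = [14.9·110^1.852·0.266^4.8704 / (10.67·1900)]^0.540 = 0.06869 m³/s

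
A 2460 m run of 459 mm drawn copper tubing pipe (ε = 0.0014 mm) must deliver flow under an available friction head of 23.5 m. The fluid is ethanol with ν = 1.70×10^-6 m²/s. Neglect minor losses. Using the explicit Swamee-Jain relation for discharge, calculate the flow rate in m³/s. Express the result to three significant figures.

Q ≈ 0.436 m³/s

Swamee-Jain (Type II): Q = -0.965·√(gD⁵h_f/L)·ln[ε/(3.7D) + √(3.17ν²L/(gD³h_f))]
√(gD⁵h_f/L) = √(9.81·0.459⁵·23.5/2460) = 0.04370
ε/(3.7D) = 8.24×10^-7; √(3.17ν²L/(gD³h_f)) = 3.18×10^-5
Q = -0.965·0.04370·ln(3.262×10^-5) = 0.4356 m³/s
Check: V = 2.63 m/s, Re = 7.11×10^5, f = 0.01237, h_f = 23.4 m ≈ 23.5 m ✓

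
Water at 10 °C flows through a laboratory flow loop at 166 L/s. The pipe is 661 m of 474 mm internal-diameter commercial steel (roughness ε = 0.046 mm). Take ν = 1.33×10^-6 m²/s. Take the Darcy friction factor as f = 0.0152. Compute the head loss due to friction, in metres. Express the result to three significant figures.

h_f ≈ 0.956 m

V = 4Q/(πD²) = 4·0.166/(π·0.474²) = 0.9407 m/s
h_f = f(L/D)V²/(2g) = 0.01520·(661/0.474)·0.9407²/(2·9.81) = 0.9561 m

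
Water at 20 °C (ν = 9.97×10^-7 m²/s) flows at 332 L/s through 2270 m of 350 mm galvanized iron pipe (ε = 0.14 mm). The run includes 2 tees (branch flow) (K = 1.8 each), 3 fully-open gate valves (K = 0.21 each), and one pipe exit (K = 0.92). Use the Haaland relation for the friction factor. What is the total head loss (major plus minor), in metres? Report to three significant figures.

V = 4Q/(πD²) = 3.451 m/s; V²/2g = 0.6069 m
Re = 1.21×10^6, ε/D = 4.00×10^-4 → f = 0.01636 (Haaland)
Major: h_f = f(L/D)·V²/2g = 0.01636·6486·0.6069 = 64.38 m
Minor: ΣK = 5.15; h_m = ΣK·V²/2g = 3.126 m
Total H_L = 64.38 + 3.126 = 67.51 m

H_L ≈ 67.5 m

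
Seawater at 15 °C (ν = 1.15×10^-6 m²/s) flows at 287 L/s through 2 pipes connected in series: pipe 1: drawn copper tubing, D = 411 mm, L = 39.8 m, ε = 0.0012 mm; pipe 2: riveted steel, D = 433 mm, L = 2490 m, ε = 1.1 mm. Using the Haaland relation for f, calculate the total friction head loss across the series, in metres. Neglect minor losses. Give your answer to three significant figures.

Pipe 1: V = 2.163 m/s, Re = 7.73×10^5, ε/D = 2.92×10^-6, f = 0.01214, h_1 = f(L/D)V²/2g = 0.2805 m
Pipe 2: V = 1.949 m/s, Re = 7.34×10^5, ε/D = 0.00254, f = 0.02522, h_2 = f(L/D)V²/2g = 28.08 m
Series → Q common, losses add: H = Σh = 28.36 m

H ≈ 28.4 m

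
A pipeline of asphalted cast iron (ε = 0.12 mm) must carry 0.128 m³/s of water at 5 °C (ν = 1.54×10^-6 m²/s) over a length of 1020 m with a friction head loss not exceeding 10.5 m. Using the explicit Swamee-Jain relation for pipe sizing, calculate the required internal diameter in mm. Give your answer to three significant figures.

D ≈ 302 mm

Swamee-Jain (Type III): D = 0.66·[ε^1.25·(LQ²/(gh_f))^4.75 + ν·Q^9.4·(L/(gh_f))^5.2]^0.04
LQ²/(gh_f) = 0.1622; L/(gh_f) = 9.902
Term 1 = ε^1.25·(…)^4.75 = 2.22×10^-9; Term 2 = ν·Q^9.4·(…)^5.2 = 9.40×10^-10
D = 0.66·(2.22×10^-9 + 9.40×10^-10)^0.04 = 0.3017 m = 302 mm
Check: V = 1.79 m/s, Re = 3.51×10^5, f = 0.01750, h_f = 9.67 m ≈ 10.5 m ✓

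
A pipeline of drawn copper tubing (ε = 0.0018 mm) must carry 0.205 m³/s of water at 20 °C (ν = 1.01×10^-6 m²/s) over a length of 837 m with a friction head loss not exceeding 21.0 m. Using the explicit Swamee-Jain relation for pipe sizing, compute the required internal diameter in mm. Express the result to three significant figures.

D ≈ 281 mm

Swamee-Jain (Type III): D = 0.66·[ε^1.25·(LQ²/(gh_f))^4.75 + ν·Q^9.4·(L/(gh_f))^5.2]^0.04
LQ²/(gh_f) = 0.1707; L/(gh_f) = 4.063
Term 1 = ε^1.25·(…)^4.75 = 1.49×10^-11; Term 2 = ν·Q^9.4·(…)^5.2 = 5.02×10^-10
D = 0.66·(1.49×10^-11 + 5.02×10^-10)^0.04 = 0.2806 m = 281 mm
Check: V = 3.32 m/s, Re = 9.21×10^5, f = 0.01192, h_f = 19.9 m ≈ 21.0 m ✓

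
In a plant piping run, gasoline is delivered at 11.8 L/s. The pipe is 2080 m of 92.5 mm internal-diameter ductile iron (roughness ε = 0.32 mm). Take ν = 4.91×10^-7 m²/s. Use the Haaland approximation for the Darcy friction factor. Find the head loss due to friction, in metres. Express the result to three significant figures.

V = 4Q/(πD²) = 4·0.0118/(π·0.0925²) = 1.756 m/s
Re = VD/ν = 1.756·0.0925/4.91×10^-7 = 3.31×10^5 → turbulent
ε/D = 0.32/92.5 = 0.00346
Haaland: f = 0.02763
h_f = f(L/D)V²/(2g) = 0.02763·(2080/0.0925)·1.756²/(2·9.81) = 97.65 m

h_f ≈ 97.7 m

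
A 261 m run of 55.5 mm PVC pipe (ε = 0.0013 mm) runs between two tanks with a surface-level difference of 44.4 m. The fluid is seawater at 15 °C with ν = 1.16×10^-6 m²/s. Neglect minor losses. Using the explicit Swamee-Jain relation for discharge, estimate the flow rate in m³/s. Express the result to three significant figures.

Swamee-Jain (Type II): Q = -0.965·√(gD⁵h_f/L)·ln[ε/(3.7D) + √(3.17ν²L/(gD³h_f))]
√(gD⁵h_f/L) = √(9.81·0.0555⁵·44.4/261) = 9.374×10^-4
ε/(3.7D) = 6.33×10^-6; √(3.17ν²L/(gD³h_f)) = 1.22×10^-4
Q = -0.965·9.374×10^-4·ln(1.286×10^-4) = 0.008104 m³/s
Check: V = 3.35 m/s, Re = 1.60×10^5, f = 0.01641, h_f = 44.1 m ≈ 44.4 m ✓

Q ≈ 0.00810 m³/s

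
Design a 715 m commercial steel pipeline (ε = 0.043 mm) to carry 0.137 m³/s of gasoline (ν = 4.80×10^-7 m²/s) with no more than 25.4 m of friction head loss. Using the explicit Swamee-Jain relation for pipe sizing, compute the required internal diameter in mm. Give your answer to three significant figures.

Swamee-Jain (Type III): D = 0.66·[ε^1.25·(LQ²/(gh_f))^4.75 + ν·Q^9.4·(L/(gh_f))^5.2]^0.04
LQ²/(gh_f) = 0.05386; L/(gh_f) = 2.869
Term 1 = ε^1.25·(…)^4.75 = 3.28×10^-12; Term 2 = ν·Q^9.4·(…)^5.2 = 8.85×10^-13
D = 0.66·(3.28×10^-12 + 8.85×10^-13)^0.04 = 0.2314 m = 231 mm
Check: V = 3.26 m/s, Re = 1.57×10^6, f = 0.01428, h_f = 23.9 m ≈ 25.4 m ✓

D ≈ 231 mm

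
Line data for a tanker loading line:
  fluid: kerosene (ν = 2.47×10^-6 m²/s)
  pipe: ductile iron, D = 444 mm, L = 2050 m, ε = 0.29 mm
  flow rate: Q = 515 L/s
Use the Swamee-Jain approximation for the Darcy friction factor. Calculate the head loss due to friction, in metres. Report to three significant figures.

V = 4Q/(πD²) = 4·0.515/(π·0.444²) = 3.326 m/s
Re = VD/ν = 3.326·0.444/2.47×10^-6 = 5.98×10^5 → turbulent
ε/D = 0.29/444 = 6.53×10^-4
Swamee-Jain: f = 0.01854
h_f = f(L/D)V²/(2g) = 0.01854·(2050/0.444)·3.326²/(2·9.81) = 48.27 m

h_f ≈ 48.3 m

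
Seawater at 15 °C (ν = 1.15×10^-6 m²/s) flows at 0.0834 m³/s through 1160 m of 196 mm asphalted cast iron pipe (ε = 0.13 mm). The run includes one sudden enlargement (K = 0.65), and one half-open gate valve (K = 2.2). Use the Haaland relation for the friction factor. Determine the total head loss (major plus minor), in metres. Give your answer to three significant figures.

H_L ≈ 43.9 m

V = 4Q/(πD²) = 2.764 m/s; V²/2g = 0.3894 m
Re = 4.71×10^5, ε/D = 6.63×10^-4 → f = 0.01858 (Haaland)
Major: h_f = f(L/D)·V²/2g = 0.01858·5918·0.3894 = 42.83 m
Minor: ΣK = 2.85; h_m = ΣK·V²/2g = 1.110 m
Total H_L = 42.83 + 1.110 = 43.94 m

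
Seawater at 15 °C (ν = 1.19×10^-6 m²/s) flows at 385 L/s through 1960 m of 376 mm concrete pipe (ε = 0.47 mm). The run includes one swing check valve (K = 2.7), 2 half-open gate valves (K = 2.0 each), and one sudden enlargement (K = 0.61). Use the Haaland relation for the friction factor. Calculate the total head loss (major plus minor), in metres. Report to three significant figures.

V = 4Q/(πD²) = 3.467 m/s; V²/2g = 0.6128 m
Re = 1.10×10^6, ε/D = 0.00125 → f = 0.02100 (Haaland)
Major: h_f = f(L/D)·V²/2g = 0.02100·5213·0.6128 = 67.07 m
Minor: ΣK = 7.31; h_m = ΣK·V²/2g = 4.479 m
Total H_L = 67.07 + 4.479 = 71.54 m

H_L ≈ 71.5 m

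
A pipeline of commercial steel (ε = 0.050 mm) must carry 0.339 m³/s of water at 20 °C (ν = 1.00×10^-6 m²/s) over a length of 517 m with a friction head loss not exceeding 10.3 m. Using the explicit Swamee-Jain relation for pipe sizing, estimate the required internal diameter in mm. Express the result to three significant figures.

Swamee-Jain (Type III): D = 0.66·[ε^1.25·(LQ²/(gh_f))^4.75 + ν·Q^9.4·(L/(gh_f))^5.2]^0.04
LQ²/(gh_f) = 0.5880; L/(gh_f) = 5.117
Term 1 = ε^1.25·(…)^4.75 = 3.38×10^-7; Term 2 = ν·Q^9.4·(…)^5.2 = 1.86×10^-7
D = 0.66·(3.38×10^-7 + 1.86×10^-7)^0.04 = 0.3701 m = 370 mm
Check: V = 3.15 m/s, Re = 1.17×10^6, f = 0.01385, h_f = 9.79 m ≈ 10.3 m ✓

D ≈ 370 mm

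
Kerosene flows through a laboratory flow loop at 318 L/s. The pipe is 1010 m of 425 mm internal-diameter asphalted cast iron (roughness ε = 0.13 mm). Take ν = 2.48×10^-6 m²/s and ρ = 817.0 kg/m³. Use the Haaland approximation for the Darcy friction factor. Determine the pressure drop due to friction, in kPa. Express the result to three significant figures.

V = 4Q/(πD²) = 4·0.318/(π·0.425²) = 2.242 m/s
Re = VD/ν = 2.242·0.425/2.48×10^-6 = 3.84×10^5 → turbulent
ε/D = 0.13/425 = 3.06×10^-4
Haaland: f = 0.01650
h_f = f(L/D)V²/(2g) = 0.01650·(1010/0.425)·2.242²/(2·9.81) = 10.04 m
Δp = ρg·h_f = 817.0·9.81·10.04 = 80.50 kPa

Δp ≈ 80.5 kPa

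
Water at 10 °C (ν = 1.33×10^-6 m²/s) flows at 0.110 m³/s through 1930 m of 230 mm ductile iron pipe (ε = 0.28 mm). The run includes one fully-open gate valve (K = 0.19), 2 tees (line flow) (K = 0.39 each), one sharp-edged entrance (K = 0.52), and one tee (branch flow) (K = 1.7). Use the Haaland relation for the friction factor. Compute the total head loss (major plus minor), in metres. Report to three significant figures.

V = 4Q/(πD²) = 2.648 m/s; V²/2g = 0.3573 m
Re = 4.58×10^5, ε/D = 0.00122 → f = 0.02115 (Haaland)
Major: h_f = f(L/D)·V²/2g = 0.02115·8391·0.3573 = 63.40 m
Minor: ΣK = 3.19; h_m = ΣK·V²/2g = 1.140 m
Total H_L = 63.40 + 1.140 = 64.54 m

H_L ≈ 64.5 m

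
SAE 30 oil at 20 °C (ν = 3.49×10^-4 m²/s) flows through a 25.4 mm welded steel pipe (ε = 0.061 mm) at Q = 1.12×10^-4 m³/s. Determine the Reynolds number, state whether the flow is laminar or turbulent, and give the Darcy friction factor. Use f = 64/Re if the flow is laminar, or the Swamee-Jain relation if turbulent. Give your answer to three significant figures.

V = 4Q/(πD²) = 0.2210 m/s
Re = VD/ν = 0.2210·0.0254/3.49×10^-4 = 16.1
Re < 2300 → laminar → f = 64/Re = 3.978

Re ≈ 16.1; laminar; f = 64/Re ≈ 3.98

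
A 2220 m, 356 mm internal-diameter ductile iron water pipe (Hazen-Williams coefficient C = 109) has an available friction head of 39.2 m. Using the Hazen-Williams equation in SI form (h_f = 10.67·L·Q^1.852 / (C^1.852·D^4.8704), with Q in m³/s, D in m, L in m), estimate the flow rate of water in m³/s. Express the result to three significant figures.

Q ≈ 0.227 m³/s

Rearranging: Q = [h_f·C^1.852·D^4.8704 / (10.67·L)]^(1/1.852)
Q = [39.2·109^1.852·0.356^4.8704 / (10.67·2220)]^0.540 = 0.2270 m³/s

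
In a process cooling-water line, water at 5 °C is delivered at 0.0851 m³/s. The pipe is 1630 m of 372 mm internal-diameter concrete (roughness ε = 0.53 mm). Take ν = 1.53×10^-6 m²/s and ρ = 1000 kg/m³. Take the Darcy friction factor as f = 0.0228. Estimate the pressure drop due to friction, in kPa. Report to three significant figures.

V = 4Q/(πD²) = 4·0.0851/(π·0.372²) = 0.7830 m/s
h_f = f(L/D)V²/(2g) = 0.02280·(1630/0.372)·0.7830²/(2·9.81) = 3.122 m
Δp = ρg·h_f = 1000·9.81·3.122 = 30.62 kPa

Δp ≈ 30.6 kPa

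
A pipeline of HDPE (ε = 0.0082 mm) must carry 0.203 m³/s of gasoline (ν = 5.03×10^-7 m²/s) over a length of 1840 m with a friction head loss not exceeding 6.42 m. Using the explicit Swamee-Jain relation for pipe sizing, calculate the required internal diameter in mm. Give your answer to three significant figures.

Swamee-Jain (Type III): D = 0.66·[ε^1.25·(LQ²/(gh_f))^4.75 + ν·Q^9.4·(L/(gh_f))^5.2]^0.04
LQ²/(gh_f) = 1.204; L/(gh_f) = 29.22
Term 1 = ε^1.25·(…)^4.75 = 1.06×10^-6; Term 2 = ν·Q^9.4·(…)^5.2 = 6.50×10^-6
D = 0.66·(1.06×10^-6 + 6.50×10^-6)^0.04 = 0.4118 m = 412 mm
Check: V = 1.52 m/s, Re = 1.25×10^6, f = 0.01172, h_f = 6.20 m ≈ 6.42 m ✓

D ≈ 412 mm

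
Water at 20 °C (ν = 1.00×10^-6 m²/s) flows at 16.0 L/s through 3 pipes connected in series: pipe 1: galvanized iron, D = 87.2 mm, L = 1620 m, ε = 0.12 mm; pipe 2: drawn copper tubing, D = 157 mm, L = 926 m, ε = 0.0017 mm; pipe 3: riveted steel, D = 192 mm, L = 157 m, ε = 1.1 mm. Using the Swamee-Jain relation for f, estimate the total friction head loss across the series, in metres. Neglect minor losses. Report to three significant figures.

Pipe 1: V = 2.679 m/s, Re = 2.34×10^5, ε/D = 0.00138, f = 0.02240, h_1 = f(L/D)V²/2g = 152.3 m
Pipe 2: V = 0.8265 m/s, Re = 1.30×10^5, ε/D = 1.08×10^-5, f = 0.01701, h_2 = f(L/D)V²/2g = 3.492 m
Pipe 3: V = 0.5526 m/s, Re = 1.06×10^5, ε/D = 0.00573, f = 0.03272, h_3 = f(L/D)V²/2g = 0.4164 m
Series → Q common, losses add: H = Σh = 156.2 m

H ≈ 156 m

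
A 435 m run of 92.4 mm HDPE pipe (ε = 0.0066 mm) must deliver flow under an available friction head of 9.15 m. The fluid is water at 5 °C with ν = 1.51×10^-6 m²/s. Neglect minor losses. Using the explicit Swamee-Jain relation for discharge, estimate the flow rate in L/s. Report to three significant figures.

Q ≈ 9.53 L/s

Swamee-Jain (Type II): Q = -0.965·√(gD⁵h_f/L)·ln[ε/(3.7D) + √(3.17ν²L/(gD³h_f))]
√(gD⁵h_f/L) = √(9.81·0.0924⁵·9.15/435) = 0.001179
ε/(3.7D) = 1.93×10^-5; √(3.17ν²L/(gD³h_f)) = 2.11×10^-4
Q = -0.965·0.001179·ln(2.300×10^-4) = 0.009530 m³/s
Check: V = 1.42 m/s, Re = 8.70×10^4, f = 0.01879, h_f = 9.11 m ≈ 9.15 m ✓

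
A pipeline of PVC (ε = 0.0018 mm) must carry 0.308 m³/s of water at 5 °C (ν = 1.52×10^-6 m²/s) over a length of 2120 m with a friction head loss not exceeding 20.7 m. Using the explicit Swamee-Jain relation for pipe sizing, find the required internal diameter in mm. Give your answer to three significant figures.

Swamee-Jain (Type III): D = 0.66·[ε^1.25·(LQ²/(gh_f))^4.75 + ν·Q^9.4·(L/(gh_f))^5.2]^0.04
LQ²/(gh_f) = 0.9904; L/(gh_f) = 10.44
Term 1 = ε^1.25·(…)^4.75 = 6.30×10^-8; Term 2 = ν·Q^9.4·(…)^5.2 = 4.69×10^-6
D = 0.66·(6.30×10^-8 + 4.69×10^-6)^0.04 = 0.4042 m = 404 mm
Check: V = 2.40 m/s, Re = 6.38×10^5, f = 0.01262, h_f = 19.4 m ≈ 20.7 m ✓

D ≈ 404 mm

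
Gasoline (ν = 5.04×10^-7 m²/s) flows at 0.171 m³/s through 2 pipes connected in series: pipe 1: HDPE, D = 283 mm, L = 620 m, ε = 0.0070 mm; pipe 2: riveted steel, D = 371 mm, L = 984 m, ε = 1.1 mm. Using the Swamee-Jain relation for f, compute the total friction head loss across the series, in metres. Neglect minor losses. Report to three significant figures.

H ≈ 18.4 m

Pipe 1: V = 2.719 m/s, Re = 1.53×10^6, ε/D = 2.47×10^-5, f = 0.01155, h_1 = f(L/D)V²/2g = 9.534 m
Pipe 2: V = 1.582 m/s, Re = 1.16×10^6, ε/D = 0.00296, f = 0.02626, h_2 = f(L/D)V²/2g = 8.882 m
Series → Q common, losses add: H = Σh = 18.42 m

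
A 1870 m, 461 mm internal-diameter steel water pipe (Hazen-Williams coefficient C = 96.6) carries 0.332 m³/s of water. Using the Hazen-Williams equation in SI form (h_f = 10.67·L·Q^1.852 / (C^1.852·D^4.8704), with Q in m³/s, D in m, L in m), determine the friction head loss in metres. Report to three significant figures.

h_f = 10.67·1870·0.332^1.852 / (96.6^1.852·0.461^4.8704) = 23.71 m

h_f ≈ 23.7 m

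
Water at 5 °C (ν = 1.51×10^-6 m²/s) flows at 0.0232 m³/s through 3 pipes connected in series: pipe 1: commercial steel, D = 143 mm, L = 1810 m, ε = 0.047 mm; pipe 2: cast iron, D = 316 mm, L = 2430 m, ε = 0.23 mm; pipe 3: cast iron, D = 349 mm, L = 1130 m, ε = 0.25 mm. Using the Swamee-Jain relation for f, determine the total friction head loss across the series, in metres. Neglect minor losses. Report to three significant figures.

Pipe 1: V = 1.445 m/s, Re = 1.37×10^5, ε/D = 3.29×10^-4, f = 0.01880, h_1 = f(L/D)V²/2g = 25.31 m
Pipe 2: V = 0.2958 m/s, Re = 6.19×10^4, ε/D = 7.28×10^-4, f = 0.02265, h_2 = f(L/D)V²/2g = 0.7769 m
Pipe 3: V = 0.2425 m/s, Re = 5.61×10^4, ε/D = 7.16×10^-4, f = 0.02293, h_3 = f(L/D)V²/2g = 0.2226 m
Series → Q common, losses add: H = Σh = 26.31 m

H ≈ 26.3 m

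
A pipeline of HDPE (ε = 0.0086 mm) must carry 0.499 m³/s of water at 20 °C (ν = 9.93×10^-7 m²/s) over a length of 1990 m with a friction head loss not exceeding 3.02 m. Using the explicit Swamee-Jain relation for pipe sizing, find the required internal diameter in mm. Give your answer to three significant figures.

D ≈ 703 mm

Swamee-Jain (Type III): D = 0.66·[ε^1.25·(LQ²/(gh_f))^4.75 + ν·Q^9.4·(L/(gh_f))^5.2]^0.04
LQ²/(gh_f) = 16.73; L/(gh_f) = 67.17
Term 1 = ε^1.25·(…)^4.75 = 0.301; Term 2 = ν·Q^9.4·(…)^5.2 = 4.58
D = 0.66·(0.301 + 4.58)^0.04 = 0.7032 m = 703 mm
Check: V = 1.28 m/s, Re = 9.10×10^5, f = 0.01208, h_f = 2.88 m ≈ 3.02 m ✓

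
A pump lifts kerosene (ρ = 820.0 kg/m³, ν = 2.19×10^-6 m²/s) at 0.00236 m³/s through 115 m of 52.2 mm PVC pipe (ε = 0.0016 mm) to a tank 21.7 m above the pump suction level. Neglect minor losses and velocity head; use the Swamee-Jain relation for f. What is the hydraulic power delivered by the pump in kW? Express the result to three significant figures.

V = 4Q/(πD²) = 1.103 m/s; Re = 2.63×10^4; ε/D = 3.07×10^-5; f = 0.02422
h_f = f(L/D)V²/2g = 3.307 m
Total head H = z + h_f = 21.7 + 3.307 = 25.01 m
P_hyd = ρgQH = 820.0·9.81·0.00236·25.01 = 0.4747 kW

P_hyd ≈ 0.475 kW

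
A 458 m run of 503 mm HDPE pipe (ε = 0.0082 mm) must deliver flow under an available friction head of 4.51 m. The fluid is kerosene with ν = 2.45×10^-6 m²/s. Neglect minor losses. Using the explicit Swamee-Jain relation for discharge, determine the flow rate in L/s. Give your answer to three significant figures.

Swamee-Jain (Type II): Q = -0.965·√(gD⁵h_f/L)·ln[ε/(3.7D) + √(3.17ν²L/(gD³h_f))]
√(gD⁵h_f/L) = √(9.81·0.503⁵·4.51/458) = 0.05577
ε/(3.7D) = 4.41×10^-6; √(3.17ν²L/(gD³h_f)) = 3.93×10^-5
Q = -0.965·0.05577·ln(4.375×10^-5) = 0.5402 m³/s
Check: V = 2.72 m/s, Re = 5.58×10^5, f = 0.01311, h_f = 4.50 m ≈ 4.51 m ✓

Q ≈ 540 L/s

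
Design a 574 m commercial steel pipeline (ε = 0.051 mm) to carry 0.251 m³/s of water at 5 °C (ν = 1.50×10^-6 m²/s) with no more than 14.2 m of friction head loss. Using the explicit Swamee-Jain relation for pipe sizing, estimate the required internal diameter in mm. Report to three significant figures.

D ≈ 319 mm

Swamee-Jain (Type III): D = 0.66·[ε^1.25·(LQ²/(gh_f))^4.75 + ν·Q^9.4·(L/(gh_f))^5.2]^0.04
LQ²/(gh_f) = 0.2596; L/(gh_f) = 4.121
Term 1 = ε^1.25·(…)^4.75 = 7.12×10^-9; Term 2 = ν·Q^9.4·(…)^5.2 = 5.38×10^-9
D = 0.66·(7.12×10^-9 + 5.38×10^-9)^0.04 = 0.3187 m = 319 mm
Check: V = 3.15 m/s, Re = 6.68×10^5, f = 0.01474, h_f = 13.4 m ≈ 14.2 m ✓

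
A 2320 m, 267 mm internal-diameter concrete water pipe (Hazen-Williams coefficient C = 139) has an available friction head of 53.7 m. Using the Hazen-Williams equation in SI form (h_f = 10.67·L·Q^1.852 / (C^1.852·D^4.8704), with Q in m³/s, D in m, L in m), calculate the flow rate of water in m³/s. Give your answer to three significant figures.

Q ≈ 0.157 m³/s

Rearranging: Q = [h_f·C^1.852·D^4.8704 / (10.67·L)]^(1/1.852)
Q = [53.7·139^1.852·0.267^4.8704 / (10.67·2320)]^0.540 = 0.1572 m³/s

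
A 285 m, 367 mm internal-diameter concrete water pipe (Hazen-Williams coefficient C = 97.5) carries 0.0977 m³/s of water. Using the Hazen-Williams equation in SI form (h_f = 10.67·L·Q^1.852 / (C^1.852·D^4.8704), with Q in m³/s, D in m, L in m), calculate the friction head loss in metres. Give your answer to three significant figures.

h_f ≈ 1.12 m

h_f = 10.67·285·0.0977^1.852 / (97.5^1.852·0.367^4.8704) = 1.119 m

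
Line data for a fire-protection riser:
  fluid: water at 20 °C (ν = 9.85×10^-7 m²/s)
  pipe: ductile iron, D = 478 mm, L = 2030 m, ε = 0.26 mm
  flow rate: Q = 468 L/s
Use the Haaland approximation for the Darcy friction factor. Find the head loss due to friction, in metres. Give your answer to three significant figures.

V = 4Q/(πD²) = 4·0.468/(π·0.478²) = 2.608 m/s
Re = VD/ν = 2.608·0.478/9.85×10^-7 = 1.27×10^6 → turbulent
ε/D = 0.26/478 = 5.44×10^-4
Haaland: f = 0.01738
h_f = f(L/D)V²/(2g) = 0.01738·(2030/0.478)·2.608²/(2·9.81) = 25.59 m

h_f ≈ 25.6 m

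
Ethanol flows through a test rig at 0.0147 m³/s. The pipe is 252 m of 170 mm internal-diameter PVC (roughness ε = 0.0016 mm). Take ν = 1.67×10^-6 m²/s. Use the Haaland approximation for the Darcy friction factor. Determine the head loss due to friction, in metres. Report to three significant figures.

V = 4Q/(πD²) = 4·0.0147/(π·0.170²) = 0.6476 m/s
Re = VD/ν = 0.6476·0.170/1.67×10^-6 = 6.59×10^4 → turbulent
ε/D = 0.0016/170 = 9.41×10^-6
Haaland: f = 0.01951
h_f = f(L/D)V²/(2g) = 0.01951·(252/0.170)·0.6476²/(2·9.81) = 0.6182 m

h_f ≈ 0.618 m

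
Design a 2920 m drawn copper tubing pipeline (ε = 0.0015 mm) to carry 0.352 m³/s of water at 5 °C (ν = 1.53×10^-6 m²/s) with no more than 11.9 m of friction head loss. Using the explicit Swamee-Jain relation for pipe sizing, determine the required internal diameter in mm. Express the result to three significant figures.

D ≈ 510 mm

Swamee-Jain (Type III): D = 0.66·[ε^1.25·(LQ²/(gh_f))^4.75 + ν·Q^9.4·(L/(gh_f))^5.2]^0.04
LQ²/(gh_f) = 3.099; L/(gh_f) = 25.01
Term 1 = ε^1.25·(…)^4.75 = 1.13×10^-5; Term 2 = ν·Q^9.4·(…)^5.2 = 0.00156
D = 0.66·(1.13×10^-5 + 0.00156)^0.04 = 0.5098 m = 510 mm
Check: V = 1.72 m/s, Re = 5.75×10^5, f = 0.01282, h_f = 11.1 m ≈ 11.9 m ✓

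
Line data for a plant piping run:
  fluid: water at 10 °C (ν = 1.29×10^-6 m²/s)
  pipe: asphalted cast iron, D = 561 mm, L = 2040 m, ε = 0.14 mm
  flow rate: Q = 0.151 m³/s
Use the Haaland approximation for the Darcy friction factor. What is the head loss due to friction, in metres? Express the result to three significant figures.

h_f ≈ 1.15 m

V = 4Q/(πD²) = 4·0.151/(π·0.561²) = 0.6109 m/s
Re = VD/ν = 0.6109·0.561/1.29×10^-6 = 2.66×10^5 → turbulent
ε/D = 0.14/561 = 2.50×10^-4
Haaland: f = 0.01665
h_f = f(L/D)V²/(2g) = 0.01665·(2040/0.561)·0.6109²/(2·9.81) = 1.151 m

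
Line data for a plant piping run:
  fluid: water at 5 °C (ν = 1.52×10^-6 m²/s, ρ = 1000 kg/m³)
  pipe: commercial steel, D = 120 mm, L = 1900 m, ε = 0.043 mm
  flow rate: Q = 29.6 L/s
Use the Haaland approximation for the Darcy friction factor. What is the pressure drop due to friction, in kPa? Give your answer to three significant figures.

V = 4Q/(πD²) = 4·0.0296/(π·0.120²) = 2.617 m/s
Re = VD/ν = 2.617·0.120/1.52×10^-6 = 2.07×10^5 → turbulent
ε/D = 0.043/120 = 3.58×10^-4
Haaland: f = 0.01779
h_f = f(L/D)V²/(2g) = 0.01779·(1900/0.120)·2.617²/(2·9.81) = 98.36 m
Δp = ρg·h_f = 1000·9.81·98.36 = 964.9 kPa

Δp ≈ 965 kPa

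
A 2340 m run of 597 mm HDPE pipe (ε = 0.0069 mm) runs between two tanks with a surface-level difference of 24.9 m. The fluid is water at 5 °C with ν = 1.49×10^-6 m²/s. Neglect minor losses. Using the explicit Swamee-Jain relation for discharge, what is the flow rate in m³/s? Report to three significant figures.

Swamee-Jain (Type II): Q = -0.965·√(gD⁵h_f/L)·ln[ε/(3.7D) + √(3.17ν²L/(gD³h_f))]
√(gD⁵h_f/L) = √(9.81·0.597⁵·24.9/2340) = 0.08897
ε/(3.7D) = 3.12×10^-6; √(3.17ν²L/(gD³h_f)) = 1.78×10^-5
Q = -0.965·0.08897·ln(2.092×10^-5) = 0.9251 m³/s
Check: V = 3.30 m/s, Re = 1.32×10^6, f = 0.01141, h_f = 24.9 m ≈ 24.9 m ✓

Q ≈ 0.925 m³/s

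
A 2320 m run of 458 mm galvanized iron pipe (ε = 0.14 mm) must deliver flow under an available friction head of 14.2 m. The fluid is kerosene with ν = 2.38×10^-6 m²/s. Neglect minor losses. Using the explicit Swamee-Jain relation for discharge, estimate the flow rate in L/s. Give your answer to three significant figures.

Q ≈ 298 L/s

Swamee-Jain (Type II): Q = -0.965·√(gD⁵h_f/L)·ln[ε/(3.7D) + √(3.17ν²L/(gD³h_f))]
√(gD⁵h_f/L) = √(9.81·0.458⁵·14.2/2320) = 0.03479
ε/(3.7D) = 8.26×10^-5; √(3.17ν²L/(gD³h_f)) = 5.58×10^-5
Q = -0.965·0.03479·ln(1.384×10^-4) = 0.2983 m³/s
Check: V = 1.81 m/s, Re = 3.48×10^5, f = 0.01688, h_f = 14.3 m ≈ 14.2 m ✓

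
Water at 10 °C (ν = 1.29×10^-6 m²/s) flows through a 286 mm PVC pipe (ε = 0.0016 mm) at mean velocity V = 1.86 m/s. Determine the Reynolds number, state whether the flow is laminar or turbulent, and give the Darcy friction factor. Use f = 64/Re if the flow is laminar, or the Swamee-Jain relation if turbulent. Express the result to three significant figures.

Re = VD/ν = 1.860·0.286/1.29×10^-6 = 4.12×10^5
Re > 4000 → turbulent; ε/D = 5.59×10^-6
Swamee-Jain: f = 0.01363

Re ≈ 4.12×10^5; turbulent; f ≈ 0.0136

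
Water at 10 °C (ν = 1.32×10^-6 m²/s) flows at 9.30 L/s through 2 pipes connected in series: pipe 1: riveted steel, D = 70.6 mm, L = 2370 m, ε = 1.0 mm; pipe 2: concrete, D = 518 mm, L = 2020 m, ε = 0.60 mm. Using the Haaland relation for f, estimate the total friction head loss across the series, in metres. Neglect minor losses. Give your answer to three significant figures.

Pipe 1: V = 2.376 m/s, Re = 1.27×10^5, ε/D = 0.0142, f = 0.04324, h_1 = f(L/D)V²/2g = 417.5 m
Pipe 2: V = 0.04413 m/s, Re = 1.73×10^4, ε/D = 0.00116, f = 0.02872, h_2 = f(L/D)V²/2g = 0.01112 m
Series → Q common, losses add: H = Σh = 417.6 m

H ≈ 418 m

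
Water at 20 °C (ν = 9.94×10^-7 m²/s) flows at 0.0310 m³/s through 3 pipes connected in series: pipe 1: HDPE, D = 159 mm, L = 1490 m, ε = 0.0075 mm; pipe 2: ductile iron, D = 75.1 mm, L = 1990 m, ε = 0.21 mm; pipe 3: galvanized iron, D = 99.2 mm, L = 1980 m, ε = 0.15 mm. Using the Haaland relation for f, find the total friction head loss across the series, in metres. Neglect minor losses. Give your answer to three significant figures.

H ≈ 2100 m

Pipe 1: V = 1.561 m/s, Re = 2.50×10^5, ε/D = 4.72×10^-5, f = 0.01521, h_1 = f(L/D)V²/2g = 17.71 m
Pipe 2: V = 6.998 m/s, Re = 5.29×10^5, ε/D = 0.00280, f = 0.02595, h_2 = f(L/D)V²/2g = 1716 m
Pipe 3: V = 4.011 m/s, Re = 4.00×10^5, ε/D = 0.00151, f = 0.02230, h_3 = f(L/D)V²/2g = 365.0 m
Series → Q common, losses add: H = Σh = 2099 m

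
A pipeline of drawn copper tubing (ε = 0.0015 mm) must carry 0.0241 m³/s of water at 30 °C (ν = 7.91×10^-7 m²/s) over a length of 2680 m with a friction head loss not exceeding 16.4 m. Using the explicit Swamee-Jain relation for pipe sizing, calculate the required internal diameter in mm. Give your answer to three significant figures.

Swamee-Jain (Type III): D = 0.66·[ε^1.25·(LQ²/(gh_f))^4.75 + ν·Q^9.4·(L/(gh_f))^5.2]^0.04
LQ²/(gh_f) = 0.009675; L/(gh_f) = 16.66
Term 1 = ε^1.25·(…)^4.75 = 1.42×10^-17; Term 2 = ν·Q^9.4·(…)^5.2 = 1.10×10^-15
D = 0.66·(1.42×10^-17 + 1.10×10^-15)^0.04 = 0.1665 m = 167 mm
Check: V = 1.11 m/s, Re = 2.33×10^5, f = 0.01517, h_f = 15.2 m ≈ 16.4 m ✓

D ≈ 167 mm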